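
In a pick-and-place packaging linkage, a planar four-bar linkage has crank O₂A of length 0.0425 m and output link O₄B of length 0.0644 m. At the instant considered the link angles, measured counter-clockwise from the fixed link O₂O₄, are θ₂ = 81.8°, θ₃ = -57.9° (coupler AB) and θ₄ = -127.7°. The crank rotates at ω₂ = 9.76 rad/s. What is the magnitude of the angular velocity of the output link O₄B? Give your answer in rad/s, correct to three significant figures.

4.44

ω₂ = 9.76 rad/s
Differentiating the loop-closure r₂e^{iθ₂}+r₃e^{iθ₃}=r₁+r₄e^{iθ₄} gives r₂ω₂e^{iθ₂}+r₃ω₃e^{iθ₃}=r₄ω₄e^{iθ₄}.
Eliminating the other unknown: ω₄ = r₂ω₂ sin(θ₂−θ₃) / [r₄ sin(θ₄−θ₃)].
Numerator sine = +0.64679; denominator sine = -0.93849.
Result = 0.0425·9.76·(+0.64679) / (0.0644·(-0.93849)) = -4.439 rad/s; magnitude 4.439 rad/s.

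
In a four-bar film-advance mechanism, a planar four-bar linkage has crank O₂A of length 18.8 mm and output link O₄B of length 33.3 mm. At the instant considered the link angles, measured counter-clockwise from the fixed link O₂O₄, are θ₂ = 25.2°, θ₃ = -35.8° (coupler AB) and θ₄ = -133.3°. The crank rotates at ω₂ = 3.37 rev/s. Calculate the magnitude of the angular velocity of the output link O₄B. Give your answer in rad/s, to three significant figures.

ω₂ = 21.17 rad/s (from 3.37 rev/s).
Differentiating the loop-closure r₂e^{iθ₂}+r₃e^{iθ₃}=r₁+r₄e^{iθ₄} gives r₂ω₂e^{iθ₂}+r₃ω₃e^{iθ₃}=r₄ω₄e^{iθ₄}.
Eliminating the other unknown: ω₄ = r₂ω₂ sin(θ₂−θ₃) / [r₄ sin(θ₄−θ₃)].
Numerator sine = +0.87462; denominator sine = -0.99144.
Result = 0.0188·21.17·(+0.87462) / (0.0333·(-0.99144)) = -10.546 rad/s; magnitude 10.546 rad/s.

10.5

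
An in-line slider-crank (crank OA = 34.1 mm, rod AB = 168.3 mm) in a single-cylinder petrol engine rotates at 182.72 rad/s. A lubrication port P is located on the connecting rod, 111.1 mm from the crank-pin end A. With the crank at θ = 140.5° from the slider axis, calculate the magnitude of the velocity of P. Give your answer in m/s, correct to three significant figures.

ω = 182.7 rad/s.  Crank-pin speed |V_A| = rω = 6.2308 m/s, perpendicular to OA.
Rod angle: sinφ = −(r/L) sinθ ⇒ φ = -7.405°; ω_rod = −rω cosθ/√(L²−r²sin²θ) = +28.807 rad/s.
V_P = V_A + ω_rod × AP, with AP = 0.1111 m along the rod.
Components: V_Px = −rω sinθ − a·ω_rod·sinφ = -3.5508 m/s;  V_Py = rω cosθ + a·ω_rod·cosφ = -1.634 m/s.
|V_P| = √(V_Px² + V_Py²) = 3.9087 m/s.

3.91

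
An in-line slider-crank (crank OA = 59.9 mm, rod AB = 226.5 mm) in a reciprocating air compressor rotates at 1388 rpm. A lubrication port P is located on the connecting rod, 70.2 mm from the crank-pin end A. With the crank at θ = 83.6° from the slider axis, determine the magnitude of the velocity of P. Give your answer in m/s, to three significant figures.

ω = 145.4 rad/s.  Crank-pin speed |V_A| = rω = 8.7065 m/s, perpendicular to OA.
Rod angle: sinφ = −(r/L) sinθ ⇒ φ = -15.237°; ω_rod = −rω cosθ/√(L²−r²sin²θ) = -4.4409 rad/s.
V_P = V_A + ω_rod × AP, with AP = 0.0702 m along the rod.
Components: V_Px = −rω sinθ − a·ω_rod·sinφ = -8.7342 m/s;  V_Py = rω cosθ + a·ω_rod·cosφ = +0.66971 m/s.
|V_P| = √(V_Px² + V_Py²) = 8.7598 m/s.

8.76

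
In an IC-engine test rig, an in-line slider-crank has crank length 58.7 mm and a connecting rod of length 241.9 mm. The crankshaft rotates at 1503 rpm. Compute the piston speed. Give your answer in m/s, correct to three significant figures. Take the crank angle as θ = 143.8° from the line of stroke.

4.38

ω = 2π·1503/60 = 157.4 rad/s
For an in-line slider-crank, x = r cosθ + √(L² − r² sin²θ), so v = −rω sinθ·[1 + r cosθ/√(L² − r² sin²θ)].
With r = 0.0587 m, L = 0.2419 m, θ = 143.8°: √(L² − r² sin²θ) = 0.2394 m.
v = −0.0587·157.4·0.59061·[1 + 0.0587·-0.80696/0.2394] = -4.377 m/s.
|v| = 4.377 m/s.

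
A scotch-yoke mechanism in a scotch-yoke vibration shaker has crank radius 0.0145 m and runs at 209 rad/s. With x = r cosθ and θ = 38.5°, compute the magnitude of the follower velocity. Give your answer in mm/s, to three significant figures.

1890

ω = 209 rad/s
x = r cosθ ⇒ ẋ = −rω sinθ.
|v| = rω|sinθ| = 0.0145·209·|sin 38.5°| = 1.8865 m/s = 1886.5 mm/s.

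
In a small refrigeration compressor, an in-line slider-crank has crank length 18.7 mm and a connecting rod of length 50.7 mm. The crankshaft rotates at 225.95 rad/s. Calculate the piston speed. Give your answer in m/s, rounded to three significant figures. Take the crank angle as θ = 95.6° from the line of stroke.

4.04

ω = 225.9 rad/s
For an in-line slider-crank, x = r cosθ + √(L² − r² sin²θ), so v = −rω sinθ·[1 + r cosθ/√(L² − r² sin²θ)].
With r = 0.0187 m, L = 0.0507 m, θ = 95.6°: √(L² − r² sin²θ) = 0.047161 m.
v = −0.0187·225.9·0.99523·[1 + 0.0187·-0.09758/0.047161] = -4.0424 m/s.
|v| = 4.0424 m/s.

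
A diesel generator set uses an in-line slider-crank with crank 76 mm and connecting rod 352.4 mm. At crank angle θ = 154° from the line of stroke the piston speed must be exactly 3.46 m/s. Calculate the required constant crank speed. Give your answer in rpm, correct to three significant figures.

For an in-line slider-crank, |v_piston| = rω|sinθ|·[1 + r cosθ/√(L² − r² sin²θ)].
With r = 0.076 m, L = 0.3524 m, θ = 154°: the bracketed kinematic factor |dx/dθ| = 0.026829 m.
ω = v/|dx/dθ| = 3.46/0.026829 = 128.96 rad/s.
N = 60ω/(2π) = 1231.5 rpm.

1230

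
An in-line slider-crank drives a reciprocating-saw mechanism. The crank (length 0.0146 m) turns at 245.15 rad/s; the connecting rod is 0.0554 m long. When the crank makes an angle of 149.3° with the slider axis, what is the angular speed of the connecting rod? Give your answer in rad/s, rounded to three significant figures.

ω = 245.2 rad/s
The rod makes angle φ with the slider axis where L sinφ = r sinθ; differentiating, L cosφ·φ̇ = r ω cosθ.
L cosφ = √(L² − r² sin²θ) = 0.054896 m.
|ω_rod| = r ω |cosθ| / √(L² − r² sin²θ) = 0.0146·245.2·0.85985/0.054896 = 56.062 rad/s.

56.1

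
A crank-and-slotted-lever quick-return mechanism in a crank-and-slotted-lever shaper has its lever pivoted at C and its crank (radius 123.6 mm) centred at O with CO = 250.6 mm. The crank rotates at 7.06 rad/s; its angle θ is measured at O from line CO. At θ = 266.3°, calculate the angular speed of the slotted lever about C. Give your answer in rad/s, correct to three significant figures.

1.27

ω = 7.06 rad/s
Crank pin A relative to C: A = (d + r cosθ, r sinθ); lever angle φ = atan2(r sinθ, d + r cosθ).
Differentiating tanφ: φ̇ = rω(d cosθ + r)/(d² + r² + 2dr cosθ).
d² + r² + 2dr cosθ = |CA|² = 0.0740797 m²;  d cosθ + r = +0.10743 m.
|ω_lever| = |0.1236·7.06·+0.10743| / 0.0740797 = 1.2654 rad/s.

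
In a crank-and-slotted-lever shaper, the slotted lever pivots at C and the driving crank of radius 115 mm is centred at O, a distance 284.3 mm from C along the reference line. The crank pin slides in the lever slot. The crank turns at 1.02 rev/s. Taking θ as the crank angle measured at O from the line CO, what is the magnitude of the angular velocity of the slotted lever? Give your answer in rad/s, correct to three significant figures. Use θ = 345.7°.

ω = 6.409 rad/s (from 1.02 rev/s).
Crank pin A relative to C: A = (d + r cosθ, r sinθ); lever angle φ = atan2(r sinθ, d + r cosθ).
Differentiating tanφ: φ̇ = rω(d cosθ + r)/(d² + r² + 2dr cosθ).
d² + r² + 2dr cosθ = |CA|² = 0.157414 m²;  d cosθ + r = +0.39049 m.
|ω_lever| = |0.115·6.409·+0.39049| / 0.157414 = 1.8283 rad/s.

1.83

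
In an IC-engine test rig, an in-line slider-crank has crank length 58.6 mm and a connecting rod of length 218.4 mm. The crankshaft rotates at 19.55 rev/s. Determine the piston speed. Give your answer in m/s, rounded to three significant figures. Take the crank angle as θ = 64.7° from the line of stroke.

7.28

ω = 2π·19.6 = 122.8 rad/s
For an in-line slider-crank, x = r cosθ + √(L² − r² sin²θ), so v = −rω sinθ·[1 + r cosθ/√(L² − r² sin²θ)].
With r = 0.0586 m, L = 0.2184 m, θ = 64.7°: √(L² − r² sin²θ) = 0.21188 m.
v = −0.0586·122.8·0.90408·[1 + 0.0586·0.42736/0.21188] = -7.277 m/s.
|v| = 7.277 m/s.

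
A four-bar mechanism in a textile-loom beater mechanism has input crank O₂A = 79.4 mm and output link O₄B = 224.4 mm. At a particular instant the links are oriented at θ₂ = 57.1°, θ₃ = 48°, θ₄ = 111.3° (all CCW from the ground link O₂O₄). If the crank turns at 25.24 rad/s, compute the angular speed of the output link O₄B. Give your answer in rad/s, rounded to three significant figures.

1.58

ω₂ = 25.24 rad/s
Differentiating the loop-closure r₂e^{iθ₂}+r₃e^{iθ₃}=r₁+r₄e^{iθ₄} gives r₂ω₂e^{iθ₂}+r₃ω₃e^{iθ₃}=r₄ω₄e^{iθ₄}.
Eliminating the other unknown: ω₄ = r₂ω₂ sin(θ₂−θ₃) / [r₄ sin(θ₄−θ₃)].
Numerator sine = +0.15816; denominator sine = +0.89337.
Result = 0.0794·25.24·(+0.15816) / (0.2244·(+0.89337)) = +1.5811 rad/s; magnitude 1.5811 rad/s.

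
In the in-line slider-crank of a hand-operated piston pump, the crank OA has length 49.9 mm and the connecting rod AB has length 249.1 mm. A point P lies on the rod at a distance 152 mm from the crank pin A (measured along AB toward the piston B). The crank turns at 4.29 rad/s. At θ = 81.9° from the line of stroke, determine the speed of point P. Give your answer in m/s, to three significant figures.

0.216

ω = 4.29 rad/s.  Crank-pin speed |V_A| = rω = 0.21407 m/s, perpendicular to OA.
Rod angle: sinφ = −(r/L) sinθ ⇒ φ = -11.439°; ω_rod = −rω cosθ/√(L²−r²sin²θ) = -0.12354 rad/s.
V_P = V_A + ω_rod × AP, with AP = 0.152 m along the rod.
Components: V_Px = −rω sinθ − a·ω_rod·sinφ = -0.21566 m/s;  V_Py = rω cosθ + a·ω_rod·cosφ = +0.011758 m/s.
|V_P| = √(V_Px² + V_Py²) = 0.21598 m/s.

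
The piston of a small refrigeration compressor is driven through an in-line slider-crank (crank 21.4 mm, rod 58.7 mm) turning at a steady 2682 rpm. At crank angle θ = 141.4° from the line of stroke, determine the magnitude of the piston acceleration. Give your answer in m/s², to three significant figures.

ω = 2π·2682/60 = 280.9 rad/s
x(θ) = r cosθ + √(L² − r² sin²θ); with ω constant, a = ω²·d²x/dθ².
d²x/dθ² = −r cosθ − r²(cos2θ)/√u − r⁴ sin²2θ/(4u^{3/2}),  u = L² − r² sin²θ = 0.00326744 m².
Substituting r = 0.0214 m, L = 0.0587 m, θ = 141.4°: d²x/dθ² = +0.014683 m.
a = ω²·d²x/dθ² = (280.9)²·(+0.014683) = +1158.2 m/s²;  |a| = 1158.2 m/s².

1160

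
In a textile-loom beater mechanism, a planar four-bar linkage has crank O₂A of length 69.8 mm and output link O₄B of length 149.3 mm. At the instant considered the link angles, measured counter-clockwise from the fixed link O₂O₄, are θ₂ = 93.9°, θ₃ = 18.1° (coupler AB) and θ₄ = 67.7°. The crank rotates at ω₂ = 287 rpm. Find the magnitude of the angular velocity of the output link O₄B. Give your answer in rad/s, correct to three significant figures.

ω₂ = 30.05 rad/s (from 287 rpm).
Differentiating the loop-closure r₂e^{iθ₂}+r₃e^{iθ₃}=r₁+r₄e^{iθ₄} gives r₂ω₂e^{iθ₂}+r₃ω₃e^{iθ₃}=r₄ω₄e^{iθ₄}.
Eliminating the other unknown: ω₄ = r₂ω₂ sin(θ₂−θ₃) / [r₄ sin(θ₄−θ₃)].
Numerator sine = +0.96945; denominator sine = +0.76154.
Result = 0.0698·30.05·(+0.96945) / (0.1493·(+0.76154)) = +17.887 rad/s; magnitude 17.887 rad/s.

17.9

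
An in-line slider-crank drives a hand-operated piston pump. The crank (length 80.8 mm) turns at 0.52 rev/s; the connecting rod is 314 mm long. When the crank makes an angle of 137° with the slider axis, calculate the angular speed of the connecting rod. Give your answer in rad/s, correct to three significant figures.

0.625

ω = 3.267 rad/s (converted from 0.52 rev/s).
The rod makes angle φ with the slider axis where L sinφ = r sinθ; differentiating, L cosφ·φ̇ = r ω cosθ.
L cosφ = √(L² − r² sin²θ) = 0.30913 m.
|ω_rod| = r ω |cosθ| / √(L² − r² sin²θ) = 0.0808·3.267·0.73135/0.30913 = 0.62458 rad/s.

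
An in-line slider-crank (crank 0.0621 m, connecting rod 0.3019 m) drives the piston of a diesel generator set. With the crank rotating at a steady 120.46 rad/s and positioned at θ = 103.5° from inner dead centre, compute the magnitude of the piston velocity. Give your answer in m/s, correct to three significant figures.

6.92

ω = 120.5 rad/s
For an in-line slider-crank, x = r cosθ + √(L² − r² sin²θ), so v = −rω sinθ·[1 + r cosθ/√(L² − r² sin²θ)].
With r = 0.0621 m, L = 0.3019 m, θ = 103.5°: √(L² − r² sin²θ) = 0.2958 m.
v = −0.0621·120.5·0.97237·[1 + 0.0621·-0.23345/0.2958] = -6.9174 m/s.
|v| = 6.9174 m/s.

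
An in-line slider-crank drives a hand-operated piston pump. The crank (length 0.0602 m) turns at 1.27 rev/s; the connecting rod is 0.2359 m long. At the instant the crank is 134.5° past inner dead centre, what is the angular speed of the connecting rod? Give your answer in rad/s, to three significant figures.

1.45

ω = 7.98 rad/s (converted from 1.27 rev/s).
The rod makes angle φ with the slider axis where L sinφ = r sinθ; differentiating, L cosφ·φ̇ = r ω cosθ.
L cosφ = √(L² − r² sin²θ) = 0.23196 m.
|ω_rod| = r ω |cosθ| / √(L² − r² sin²θ) = 0.0602·7.98·0.70091/0.23196 = 1.4515 rad/s.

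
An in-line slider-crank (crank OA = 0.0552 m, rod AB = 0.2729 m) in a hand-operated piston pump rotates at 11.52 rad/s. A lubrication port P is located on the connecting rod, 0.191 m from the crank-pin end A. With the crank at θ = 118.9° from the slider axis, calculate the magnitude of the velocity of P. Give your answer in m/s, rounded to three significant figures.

ω = 11.52 rad/s.  Crank-pin speed |V_A| = rω = 0.6359 m/s, perpendicular to OA.
Rod angle: sinφ = −(r/L) sinθ ⇒ φ = -10.200°; ω_rod = −rω cosθ/√(L²−r²sin²θ) = +1.1442 rad/s.
V_P = V_A + ω_rod × AP, with AP = 0.191 m along the rod.
Components: V_Px = −rω sinθ − a·ω_rod·sinφ = -0.51801 m/s;  V_Py = rω cosθ + a·ω_rod·cosφ = -0.09223 m/s.
|V_P| = √(V_Px² + V_Py²) = 0.52616 m/s.

0.526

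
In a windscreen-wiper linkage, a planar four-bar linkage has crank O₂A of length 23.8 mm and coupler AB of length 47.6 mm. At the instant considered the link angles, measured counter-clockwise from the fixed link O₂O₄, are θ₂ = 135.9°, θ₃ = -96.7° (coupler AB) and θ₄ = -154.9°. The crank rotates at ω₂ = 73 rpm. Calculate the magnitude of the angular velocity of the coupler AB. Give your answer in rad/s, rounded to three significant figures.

4.20

ω₂ = 7.645 rad/s (from 73 rpm).
Differentiating the loop-closure r₂e^{iθ₂}+r₃e^{iθ₃}=r₁+r₄e^{iθ₄} gives r₂ω₂e^{iθ₂}+r₃ω₃e^{iθ₃}=r₄ω₄e^{iθ₄}.
Eliminating the other unknown: ω₃ = r₂ω₂ sin(θ₄−θ₂) / [r₃ sin(θ₃−θ₄)].
Numerator sine = +0.93483; denominator sine = +0.84989.
Result = 0.0238·7.645·(+0.93483) / (0.0476·(+0.84989)) = +4.2042 rad/s; magnitude 4.2042 rad/s.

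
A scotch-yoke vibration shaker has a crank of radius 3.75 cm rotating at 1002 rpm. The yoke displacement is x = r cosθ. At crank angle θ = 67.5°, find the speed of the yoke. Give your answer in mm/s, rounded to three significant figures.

ω = 104.9 rad/s (from 1002 rpm).
x = r cosθ ⇒ ẋ = −rω sinθ.
|v| = rω|sinθ| = 0.0375·104.9·|sin 67.5°| = 3.6353 m/s = 3635.3 mm/s.

3640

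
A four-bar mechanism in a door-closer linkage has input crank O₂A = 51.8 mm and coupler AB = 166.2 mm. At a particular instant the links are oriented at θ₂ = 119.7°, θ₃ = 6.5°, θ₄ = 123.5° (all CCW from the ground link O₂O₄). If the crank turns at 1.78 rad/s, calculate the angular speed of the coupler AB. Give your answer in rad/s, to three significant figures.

0.0413

ω₂ = 1.78 rad/s
Differentiating the loop-closure r₂e^{iθ₂}+r₃e^{iθ₃}=r₁+r₄e^{iθ₄} gives r₂ω₂e^{iθ₂}+r₃ω₃e^{iθ₃}=r₄ω₄e^{iθ₄}.
Eliminating the other unknown: ω₃ = r₂ω₂ sin(θ₄−θ₂) / [r₃ sin(θ₃−θ₄)].
Numerator sine = +0.06627; denominator sine = -0.89101.
Result = 0.0518·1.78·(+0.06627) / (0.1662·(-0.89101)) = -0.041265 rad/s; magnitude 0.041265 rad/s.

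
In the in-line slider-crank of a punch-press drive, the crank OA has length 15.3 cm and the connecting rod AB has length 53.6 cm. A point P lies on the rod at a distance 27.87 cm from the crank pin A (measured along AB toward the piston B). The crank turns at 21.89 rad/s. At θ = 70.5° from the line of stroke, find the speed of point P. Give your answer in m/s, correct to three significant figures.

3.36

ω = 21.89 rad/s.  Crank-pin speed |V_A| = rω = 3.3492 m/s, perpendicular to OA.
Rod angle: sinφ = −(r/L) sinθ ⇒ φ = -15.609°; ω_rod = −rω cosθ/√(L²−r²sin²θ) = -2.1656 rad/s.
V_P = V_A + ω_rod × AP, with AP = 0.2787 m along the rod.
Components: V_Px = −rω sinθ − a·ω_rod·sinφ = -3.3195 m/s;  V_Py = rω cosθ + a·ω_rod·cosφ = +0.53667 m/s.
|V_P| = √(V_Px² + V_Py²) = 3.3626 m/s.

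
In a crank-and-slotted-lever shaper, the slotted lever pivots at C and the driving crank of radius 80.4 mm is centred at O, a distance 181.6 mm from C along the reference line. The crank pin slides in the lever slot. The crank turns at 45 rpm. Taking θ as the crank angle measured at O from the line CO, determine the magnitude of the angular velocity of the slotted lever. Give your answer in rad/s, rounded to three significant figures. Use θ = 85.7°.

0.856

ω = 4.712 rad/s (from 45 rpm).
Crank pin A relative to C: A = (d + r cosθ, r sinθ); lever angle φ = atan2(r sinθ, d + r cosθ).
Differentiating tanφ: φ̇ = rω(d cosθ + r)/(d² + r² + 2dr cosθ).
d² + r² + 2dr cosθ = |CA|² = 0.0416322 m²;  d cosθ + r = +0.094016 m.
|ω_lever| = |0.0804·4.712·+0.094016| / 0.0416322 = 0.8556 rad/s.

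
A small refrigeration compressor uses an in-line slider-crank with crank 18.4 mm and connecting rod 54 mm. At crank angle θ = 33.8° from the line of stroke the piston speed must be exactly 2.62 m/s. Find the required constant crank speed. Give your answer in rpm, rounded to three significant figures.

1900

For an in-line slider-crank, |v_piston| = rω|sinθ|·[1 + r cosθ/√(L² − r² sin²θ)].
With r = 0.0184 m, L = 0.054 m, θ = 33.8°: the bracketed kinematic factor |dx/dθ| = 0.013188 m.
ω = v/|dx/dθ| = 2.62/0.013188 = 198.67 rad/s.
N = 60ω/(2π) = 1897.2 rpm.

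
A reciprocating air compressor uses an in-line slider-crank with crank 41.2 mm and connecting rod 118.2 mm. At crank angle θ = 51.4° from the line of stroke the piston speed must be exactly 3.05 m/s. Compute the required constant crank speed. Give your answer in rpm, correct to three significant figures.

For an in-line slider-crank, |v_piston| = rω|sinθ|·[1 + r cosθ/√(L² − r² sin²θ)].
With r = 0.0412 m, L = 0.1182 m, θ = 51.4°: the bracketed kinematic factor |dx/dθ| = 0.039476 m.
ω = v/|dx/dθ| = 3.05/0.039476 = 77.263 rad/s.
N = 60ω/(2π) = 737.8 rpm.

738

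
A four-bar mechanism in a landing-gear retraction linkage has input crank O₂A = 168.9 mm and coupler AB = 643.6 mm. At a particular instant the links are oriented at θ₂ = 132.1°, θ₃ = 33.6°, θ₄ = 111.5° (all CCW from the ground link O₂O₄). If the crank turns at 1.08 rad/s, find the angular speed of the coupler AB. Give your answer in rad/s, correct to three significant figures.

0.102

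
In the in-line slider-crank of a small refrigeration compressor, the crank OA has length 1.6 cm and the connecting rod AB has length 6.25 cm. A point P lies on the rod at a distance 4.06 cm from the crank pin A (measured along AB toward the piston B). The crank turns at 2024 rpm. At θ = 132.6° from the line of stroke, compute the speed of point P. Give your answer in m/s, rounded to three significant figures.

2.35

ω = 212 rad/s.  Crank-pin speed |V_A| = rω = 3.3912 m/s, perpendicular to OA.
Rod angle: sinφ = −(r/L) sinθ ⇒ φ = -10.862°; ω_rod = −rω cosθ/√(L²−r²sin²θ) = +37.397 rad/s.
V_P = V_A + ω_rod × AP, with AP = 0.0406 m along the rod.
Components: V_Px = −rω sinθ − a·ω_rod·sinφ = -2.2102 m/s;  V_Py = rω cosθ + a·ω_rod·cosφ = -0.80433 m/s.
|V_P| = √(V_Px² + V_Py²) = 2.352 m/s.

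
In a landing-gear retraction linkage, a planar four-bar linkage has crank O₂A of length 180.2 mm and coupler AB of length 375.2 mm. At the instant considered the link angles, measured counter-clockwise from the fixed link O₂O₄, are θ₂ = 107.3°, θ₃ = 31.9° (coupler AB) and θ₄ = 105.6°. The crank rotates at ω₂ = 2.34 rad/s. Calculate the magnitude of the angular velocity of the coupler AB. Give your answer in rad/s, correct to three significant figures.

0.0347

ω₂ = 2.34 rad/s
Differentiating the loop-closure r₂e^{iθ₂}+r₃e^{iθ₃}=r₁+r₄e^{iθ₄} gives r₂ω₂e^{iθ₂}+r₃ω₃e^{iθ₃}=r₄ω₄e^{iθ₄}.
Eliminating the other unknown: ω₃ = r₂ω₂ sin(θ₄−θ₂) / [r₃ sin(θ₃−θ₄)].
Numerator sine = -0.02967; denominator sine = -0.95981.
Result = 0.1802·2.34·(-0.02967) / (0.3752·(-0.95981)) = +0.034737 rad/s; magnitude 0.034737 rad/s.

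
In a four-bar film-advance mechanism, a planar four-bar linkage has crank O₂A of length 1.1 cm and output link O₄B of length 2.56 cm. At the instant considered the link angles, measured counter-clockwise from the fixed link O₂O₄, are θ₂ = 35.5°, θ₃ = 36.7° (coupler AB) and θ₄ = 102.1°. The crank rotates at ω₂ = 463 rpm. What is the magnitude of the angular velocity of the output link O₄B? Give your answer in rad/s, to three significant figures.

ω₂ = 48.49 rad/s (from 463 rpm).
Differentiating the loop-closure r₂e^{iθ₂}+r₃e^{iθ₃}=r₁+r₄e^{iθ₄} gives r₂ω₂e^{iθ₂}+r₃ω₃e^{iθ₃}=r₄ω₄e^{iθ₄}.
Eliminating the other unknown: ω₄ = r₂ω₂ sin(θ₂−θ₃) / [r₄ sin(θ₄−θ₃)].
Numerator sine = -0.02094; denominator sine = +0.90924.
Result = 0.011·48.49·(-0.02094) / (0.0256·(+0.90924)) = -0.47986 rad/s; magnitude 0.47986 rad/s.

0.480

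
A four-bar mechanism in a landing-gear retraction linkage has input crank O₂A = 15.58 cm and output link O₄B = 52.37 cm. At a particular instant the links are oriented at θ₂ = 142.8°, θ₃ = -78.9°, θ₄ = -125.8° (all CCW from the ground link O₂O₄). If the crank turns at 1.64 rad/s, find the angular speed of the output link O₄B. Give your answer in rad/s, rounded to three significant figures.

ω₂ = 1.64 rad/s
Differentiating the loop-closure r₂e^{iθ₂}+r₃e^{iθ₃}=r₁+r₄e^{iθ₄} gives r₂ω₂e^{iθ₂}+r₃ω₃e^{iθ₃}=r₄ω₄e^{iθ₄}.
Eliminating the other unknown: ω₄ = r₂ω₂ sin(θ₂−θ₃) / [r₄ sin(θ₄−θ₃)].
Numerator sine = -0.66523; denominator sine = -0.73016.
Result = 0.1558·1.64·(-0.66523) / (0.5237·(-0.73016)) = +0.44451 rad/s; magnitude 0.44451 rad/s.

0.445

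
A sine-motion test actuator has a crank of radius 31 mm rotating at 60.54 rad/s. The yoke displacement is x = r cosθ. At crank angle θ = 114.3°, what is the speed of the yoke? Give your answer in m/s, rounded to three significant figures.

ω = 60.54 rad/s
x = r cosθ ⇒ ẋ = −rω sinθ.
|v| = rω|sinθ| = 0.031·60.54·|sin 114.3°| = 1.7105 m/s.

1.71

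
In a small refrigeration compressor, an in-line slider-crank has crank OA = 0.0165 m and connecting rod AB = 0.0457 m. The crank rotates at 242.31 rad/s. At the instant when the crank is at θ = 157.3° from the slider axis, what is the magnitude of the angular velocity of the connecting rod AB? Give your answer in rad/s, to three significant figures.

81.5

ω = 242.3 rad/s
The rod makes angle φ with the slider axis where L sinφ = r sinθ; differentiating, L cosφ·φ̇ = r ω cosθ.
L cosφ = √(L² − r² sin²θ) = 0.045254 m.
|ω_rod| = r ω |cosθ| / √(L² − r² sin²θ) = 0.0165·242.3·0.92254/0.045254 = 81.504 rad/s.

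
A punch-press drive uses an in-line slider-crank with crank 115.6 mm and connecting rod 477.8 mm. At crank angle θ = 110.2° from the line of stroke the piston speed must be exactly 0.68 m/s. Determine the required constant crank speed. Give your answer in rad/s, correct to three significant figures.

For an in-line slider-crank, |v_piston| = rω|sinθ|·[1 + r cosθ/√(L² − r² sin²θ)].
With r = 0.1156 m, L = 0.4778 m, θ = 110.2°: the bracketed kinematic factor |dx/dθ| = 0.099183 m.
ω = v/|dx/dθ| = 0.68/0.099183 = 6.856 rad/s.

6.86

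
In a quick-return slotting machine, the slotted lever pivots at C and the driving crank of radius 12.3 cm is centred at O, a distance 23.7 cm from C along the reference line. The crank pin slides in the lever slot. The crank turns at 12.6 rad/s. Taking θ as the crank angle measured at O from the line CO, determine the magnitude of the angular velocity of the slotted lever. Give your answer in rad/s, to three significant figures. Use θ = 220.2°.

3.36

ω = 12.6 rad/s
Crank pin A relative to C: A = (d + r cosθ, r sinθ); lever angle φ = atan2(r sinθ, d + r cosθ).
Differentiating tanφ: φ̇ = rω(d cosθ + r)/(d² + r² + 2dr cosθ).
d² + r² + 2dr cosθ = |CA|² = 0.0267672 m²;  d cosθ + r = -0.05802 m.
|ω_lever| = |0.123·12.6·-0.05802| / 0.0267672 = 3.3593 rad/s.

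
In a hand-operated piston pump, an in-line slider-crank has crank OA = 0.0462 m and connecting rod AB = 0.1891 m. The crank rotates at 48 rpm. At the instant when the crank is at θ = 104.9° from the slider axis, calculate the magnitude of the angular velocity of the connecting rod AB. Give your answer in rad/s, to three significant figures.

0.325

ω = 5.027 rad/s (converted from 48 rpm).
The rod makes angle φ with the slider axis where L sinφ = r sinθ; differentiating, L cosφ·φ̇ = r ω cosθ.
L cosφ = √(L² − r² sin²θ) = 0.18375 m.
|ω_rod| = r ω |cosθ| / √(L² − r² sin²θ) = 0.0462·5.027·0.25713/0.18375 = 0.32496 rad/s.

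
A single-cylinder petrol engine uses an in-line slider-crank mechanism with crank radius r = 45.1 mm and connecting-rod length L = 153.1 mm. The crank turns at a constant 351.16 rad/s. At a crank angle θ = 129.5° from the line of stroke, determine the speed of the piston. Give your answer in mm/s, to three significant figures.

9870

ω = 351.2 rad/s
For an in-line slider-crank, x = r cosθ + √(L² − r² sin²θ), so v = −rω sinθ·[1 + r cosθ/√(L² − r² sin²θ)].
With r = 0.0451 m, L = 0.1531 m, θ = 129.5°: √(L² − r² sin²θ) = 0.14909 m.
v = −0.0451·351.2·0.77162·[1 + 0.0451·-0.63608/0.14909] = -9.8691 m/s.
|v| = 9.8691 m/s = 9869.1 mm/s.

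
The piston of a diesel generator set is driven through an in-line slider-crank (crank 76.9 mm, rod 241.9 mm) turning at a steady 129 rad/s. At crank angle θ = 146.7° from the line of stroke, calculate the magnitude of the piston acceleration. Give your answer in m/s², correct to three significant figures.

ω = 129 rad/s
x(θ) = r cosθ + √(L² − r² sin²θ); with ω constant, a = ω²·d²x/dθ².
d²x/dθ² = −r cosθ − r²(cos2θ)/√u − r⁴ sin²2θ/(4u^{3/2}),  u = L² − r² sin²θ = 0.0567331 m².
Substituting r = 0.0769 m, L = 0.2419 m, θ = 146.7°: d²x/dθ² = +0.053868 m.
a = ω²·d²x/dθ² = (129)²·(+0.053868) = +896.42 m/s²;  |a| = 896.42 m/s².

896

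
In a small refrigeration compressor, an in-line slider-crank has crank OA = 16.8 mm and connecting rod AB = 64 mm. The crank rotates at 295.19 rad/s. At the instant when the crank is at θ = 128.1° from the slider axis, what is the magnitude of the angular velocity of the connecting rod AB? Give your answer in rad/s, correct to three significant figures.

48.9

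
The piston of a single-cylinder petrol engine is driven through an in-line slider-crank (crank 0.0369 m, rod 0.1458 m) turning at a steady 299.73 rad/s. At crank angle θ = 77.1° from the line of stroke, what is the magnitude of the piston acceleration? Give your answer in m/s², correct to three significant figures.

36.6

ω = 299.7 rad/s
x(θ) = r cosθ + √(L² − r² sin²θ); with ω constant, a = ω²·d²x/dθ².
d²x/dθ² = −r cosθ − r²(cos2θ)/√u − r⁴ sin²2θ/(4u^{3/2}),  u = L² − r² sin²θ = 0.0199639 m².
Substituting r = 0.0369 m, L = 0.1458 m, θ = 77.1°: d²x/dθ² = +0.00040708 m.
a = ω²·d²x/dθ² = (299.7)²·(+0.00040708) = +36.572 m/s²;  |a| = 36.572 m/s².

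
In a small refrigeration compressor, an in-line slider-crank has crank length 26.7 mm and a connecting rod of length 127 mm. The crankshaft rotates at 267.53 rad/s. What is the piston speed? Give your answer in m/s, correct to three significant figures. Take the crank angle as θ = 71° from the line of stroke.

ω = 267.5 rad/s
For an in-line slider-crank, x = r cosθ + √(L² − r² sin²θ), so v = −rω sinθ·[1 + r cosθ/√(L² − r² sin²θ)].
With r = 0.0267 m, L = 0.127 m, θ = 71°: √(L² − r² sin²θ) = 0.12447 m.
v = −0.0267·267.5·0.94552·[1 + 0.0267·0.32557/0.12447] = -7.2256 m/s.
|v| = 7.2256 m/s.

7.23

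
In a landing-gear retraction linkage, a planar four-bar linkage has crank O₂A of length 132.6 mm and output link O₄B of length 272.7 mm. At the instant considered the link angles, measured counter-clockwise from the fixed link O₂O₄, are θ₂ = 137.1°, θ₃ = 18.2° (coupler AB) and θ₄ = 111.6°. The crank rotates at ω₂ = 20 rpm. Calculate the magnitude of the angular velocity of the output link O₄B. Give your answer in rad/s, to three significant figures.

ω₂ = 2.094 rad/s (from 20 rpm).
Differentiating the loop-closure r₂e^{iθ₂}+r₃e^{iθ₃}=r₁+r₄e^{iθ₄} gives r₂ω₂e^{iθ₂}+r₃ω₃e^{iθ₃}=r₄ω₄e^{iθ₄}.
Eliminating the other unknown: ω₄ = r₂ω₂ sin(θ₂−θ₃) / [r₄ sin(θ₄−θ₃)].
Numerator sine = +0.87546; denominator sine = +0.99824.
Result = 0.1326·2.094·(+0.87546) / (0.2727·(+0.99824)) = +0.89314 rad/s; magnitude 0.89314 rad/s.

0.893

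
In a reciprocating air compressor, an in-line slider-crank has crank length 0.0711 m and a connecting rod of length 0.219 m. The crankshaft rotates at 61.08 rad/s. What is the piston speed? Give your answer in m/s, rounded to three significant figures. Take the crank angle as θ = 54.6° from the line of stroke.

4.23

ω = 61.08 rad/s
For an in-line slider-crank, x = r cosθ + √(L² − r² sin²θ), so v = −rω sinθ·[1 + r cosθ/√(L² − r² sin²θ)].
With r = 0.0711 m, L = 0.219 m, θ = 54.6°: √(L² − r² sin²θ) = 0.21119 m.
v = −0.0711·61.08·0.81513·[1 + 0.0711·0.57928/0.21119] = -4.2303 m/s.
|v| = 4.2303 m/s.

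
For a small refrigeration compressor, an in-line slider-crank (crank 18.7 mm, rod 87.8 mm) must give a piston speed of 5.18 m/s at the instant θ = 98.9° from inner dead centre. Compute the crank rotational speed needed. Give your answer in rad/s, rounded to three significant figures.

290

For an in-line slider-crank, |v_piston| = rω|sinθ|·[1 + r cosθ/√(L² − r² sin²θ)].
With r = 0.0187 m, L = 0.0878 m, θ = 98.9°: the bracketed kinematic factor |dx/dθ| = 0.017852 m.
ω = v/|dx/dθ| = 5.18/0.017852 = 290.16 rad/s.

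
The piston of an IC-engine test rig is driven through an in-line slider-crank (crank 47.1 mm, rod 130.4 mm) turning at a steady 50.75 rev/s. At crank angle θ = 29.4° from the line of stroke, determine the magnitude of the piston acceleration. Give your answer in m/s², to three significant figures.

ω = 2π·50.8 = 318.9 rad/s
x(θ) = r cosθ + √(L² − r² sin²θ); with ω constant, a = ω²·d²x/dθ².
d²x/dθ² = −r cosθ − r²(cos2θ)/√u − r⁴ sin²2θ/(4u^{3/2}),  u = L² − r² sin²θ = 0.0164696 m².
Substituting r = 0.0471 m, L = 0.1304 m, θ = 29.4°: d²x/dθ² = -0.050415 m.
a = ω²·d²x/dθ² = (318.9)²·(-0.050415) = -5126.1 m/s²;  |a| = 5126.1 m/s².

5130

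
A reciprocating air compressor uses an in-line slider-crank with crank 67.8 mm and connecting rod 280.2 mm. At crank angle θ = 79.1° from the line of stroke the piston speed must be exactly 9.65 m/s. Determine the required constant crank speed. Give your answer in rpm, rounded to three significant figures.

1320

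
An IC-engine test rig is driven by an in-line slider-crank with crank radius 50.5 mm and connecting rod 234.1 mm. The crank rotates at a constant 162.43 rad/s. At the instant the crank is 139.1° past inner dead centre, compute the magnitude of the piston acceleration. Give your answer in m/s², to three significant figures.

962

ω = 162.4 rad/s
x(θ) = r cosθ + √(L² − r² sin²θ); with ω constant, a = ω²·d²x/dθ².
d²x/dθ² = −r cosθ − r²(cos2θ)/√u − r⁴ sin²2θ/(4u^{3/2}),  u = L² − r² sin²θ = 0.0537096 m².
Substituting r = 0.0505 m, L = 0.2341 m, θ = 139.1°: d²x/dθ² = +0.036473 m.
a = ω²·d²x/dθ² = (162.4)²·(+0.036473) = +962.29 m/s²;  |a| = 962.29 m/s².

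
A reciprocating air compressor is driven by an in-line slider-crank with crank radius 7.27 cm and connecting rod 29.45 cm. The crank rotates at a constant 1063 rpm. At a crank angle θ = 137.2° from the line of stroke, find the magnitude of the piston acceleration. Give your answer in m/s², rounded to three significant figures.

640

ω = 2π·1063/60 = 111.3 rad/s
x(θ) = r cosθ + √(L² − r² sin²θ); with ω constant, a = ω²·d²x/dθ².
d²x/dθ² = −r cosθ − r²(cos2θ)/√u − r⁴ sin²2θ/(4u^{3/2}),  u = L² − r² sin²θ = 0.0842903 m².
Substituting r = 0.0727 m, L = 0.2945 m, θ = 137.2°: d²x/dθ² = +0.051662 m.
a = ω²·d²x/dθ² = (111.3)²·(+0.051662) = +640.17 m/s²;  |a| = 640.17 m/s².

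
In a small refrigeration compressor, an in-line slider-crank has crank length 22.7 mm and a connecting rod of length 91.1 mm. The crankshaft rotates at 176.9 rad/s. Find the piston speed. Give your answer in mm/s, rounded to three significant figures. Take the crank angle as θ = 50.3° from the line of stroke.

ω = 176.9 rad/s
For an in-line slider-crank, x = r cosθ + √(L² − r² sin²θ), so v = −rω sinθ·[1 + r cosθ/√(L² − r² sin²θ)].
With r = 0.0227 m, L = 0.0911 m, θ = 50.3°: √(L² − r² sin²θ) = 0.08941 m.
v = −0.0227·176.9·0.76940·[1 + 0.0227·0.63877/0.08941] = -3.5907 m/s.
|v| = 3.5907 m/s = 3590.7 mm/s.

3590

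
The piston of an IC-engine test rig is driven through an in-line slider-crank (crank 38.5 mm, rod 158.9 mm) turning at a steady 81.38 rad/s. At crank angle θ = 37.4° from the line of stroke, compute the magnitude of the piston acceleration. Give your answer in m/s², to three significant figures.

220

ω = 81.38 rad/s
x(θ) = r cosθ + √(L² − r² sin²θ); with ω constant, a = ω²·d²x/dθ².
d²x/dθ² = −r cosθ − r²(cos2θ)/√u − r⁴ sin²2θ/(4u^{3/2}),  u = L² − r² sin²θ = 0.0247024 m².
Substituting r = 0.0385 m, L = 0.1589 m, θ = 37.4°: d²x/dθ² = -0.033189 m.
a = ω²·d²x/dθ² = (81.38)²·(-0.033189) = -219.8 m/s²;  |a| = 219.8 m/s².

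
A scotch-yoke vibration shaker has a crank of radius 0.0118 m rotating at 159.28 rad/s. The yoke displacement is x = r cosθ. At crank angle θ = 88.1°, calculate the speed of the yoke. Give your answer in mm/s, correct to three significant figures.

ω = 159.3 rad/s
x = r cosθ ⇒ ẋ = −rω sinθ.
|v| = rω|sinθ| = 0.0118·159.3·|sin 88.1°| = 1.8785 m/s = 1878.5 mm/s.

1880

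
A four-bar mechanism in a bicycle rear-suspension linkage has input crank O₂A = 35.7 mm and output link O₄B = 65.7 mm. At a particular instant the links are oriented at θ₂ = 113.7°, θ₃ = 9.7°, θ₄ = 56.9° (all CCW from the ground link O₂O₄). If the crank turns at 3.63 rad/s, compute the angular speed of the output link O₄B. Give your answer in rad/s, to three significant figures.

ω₂ = 3.63 rad/s
Differentiating the loop-closure r₂e^{iθ₂}+r₃e^{iθ₃}=r₁+r₄e^{iθ₄} gives r₂ω₂e^{iθ₂}+r₃ω₃e^{iθ₃}=r₄ω₄e^{iθ₄}.
Eliminating the other unknown: ω₄ = r₂ω₂ sin(θ₂−θ₃) / [r₄ sin(θ₄−θ₃)].
Numerator sine = +0.97030; denominator sine = +0.73373.
Result = 0.0357·3.63·(+0.97030) / (0.0657·(+0.73373)) = +2.6084 rad/s; magnitude 2.6084 rad/s.

2.61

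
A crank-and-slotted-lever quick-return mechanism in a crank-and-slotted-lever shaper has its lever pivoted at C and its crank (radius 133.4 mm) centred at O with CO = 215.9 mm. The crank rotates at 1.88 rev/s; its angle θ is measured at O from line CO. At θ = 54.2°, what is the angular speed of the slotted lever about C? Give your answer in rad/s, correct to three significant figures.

4.17

ω = 11.81 rad/s (from 1.88 rev/s).
Crank pin A relative to C: A = (d + r cosθ, r sinθ); lever angle φ = atan2(r sinθ, d + r cosθ).
Differentiating tanφ: φ̇ = rω(d cosθ + r)/(d² + r² + 2dr cosθ).
d² + r² + 2dr cosθ = |CA|² = 0.0981032 m²;  d cosθ + r = +0.25969 m.
|ω_lever| = |0.1334·11.81·+0.25969| / 0.0981032 = 4.1713 rad/s.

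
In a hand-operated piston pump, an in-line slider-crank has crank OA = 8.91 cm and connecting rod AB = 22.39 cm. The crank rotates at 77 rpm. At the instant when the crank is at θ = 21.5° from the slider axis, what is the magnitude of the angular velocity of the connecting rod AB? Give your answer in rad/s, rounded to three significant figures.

3.02

ω = 8.063 rad/s (converted from 77 rpm).
The rod makes angle φ with the slider axis where L sinφ = r sinθ; differentiating, L cosφ·φ̇ = r ω cosθ.
L cosφ = √(L² − r² sin²θ) = 0.22151 m.
|ω_rod| = r ω |cosθ| / √(L² − r² sin²θ) = 0.0891·8.063·0.93042/0.22151 = 3.0178 rad/s.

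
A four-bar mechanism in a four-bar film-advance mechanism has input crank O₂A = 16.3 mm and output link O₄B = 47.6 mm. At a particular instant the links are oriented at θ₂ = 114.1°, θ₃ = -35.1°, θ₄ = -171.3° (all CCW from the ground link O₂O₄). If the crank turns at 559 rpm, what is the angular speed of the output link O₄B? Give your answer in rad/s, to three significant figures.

14.8

ω₂ = 58.54 rad/s (from 559 rpm).
Differentiating the loop-closure r₂e^{iθ₂}+r₃e^{iθ₃}=r₁+r₄e^{iθ₄} gives r₂ω₂e^{iθ₂}+r₃ω₃e^{iθ₃}=r₄ω₄e^{iθ₄}.
Eliminating the other unknown: ω₄ = r₂ω₂ sin(θ₂−θ₃) / [r₄ sin(θ₄−θ₃)].
Numerator sine = +0.51204; denominator sine = -0.69214.
Result = 0.0163·58.54·(+0.51204) / (0.0476·(-0.69214)) = -14.83 rad/s; magnitude 14.83 rad/s.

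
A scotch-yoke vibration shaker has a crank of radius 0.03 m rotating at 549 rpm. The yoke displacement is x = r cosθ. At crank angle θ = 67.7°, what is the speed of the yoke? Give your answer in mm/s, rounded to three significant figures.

1600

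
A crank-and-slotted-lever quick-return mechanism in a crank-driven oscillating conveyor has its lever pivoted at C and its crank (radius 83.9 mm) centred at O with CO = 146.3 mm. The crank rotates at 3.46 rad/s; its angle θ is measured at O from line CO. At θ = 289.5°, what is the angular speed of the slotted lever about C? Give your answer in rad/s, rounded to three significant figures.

ω = 3.46 rad/s
Crank pin A relative to C: A = (d + r cosθ, r sinθ); lever angle φ = atan2(r sinθ, d + r cosθ).
Differentiating tanφ: φ̇ = rω(d cosθ + r)/(d² + r² + 2dr cosθ).
d² + r² + 2dr cosθ = |CA|² = 0.0366376 m²;  d cosθ + r = +0.13274 m.
|ω_lever| = |0.0839·3.46·+0.13274| / 0.0366376 = 1.0517 rad/s.

1.05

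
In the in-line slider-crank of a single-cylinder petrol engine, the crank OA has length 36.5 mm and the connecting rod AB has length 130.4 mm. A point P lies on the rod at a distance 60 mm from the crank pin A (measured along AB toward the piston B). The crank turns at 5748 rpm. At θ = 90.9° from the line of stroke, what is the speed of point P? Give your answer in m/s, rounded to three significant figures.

21.9

ω = 601.9 rad/s.  Crank-pin speed |V_A| = rω = 21.97 m/s, perpendicular to OA.
Rod angle: sinφ = −(r/L) sinθ ⇒ φ = -16.253°; ω_rod = −rω cosθ/√(L²−r²sin²θ) = +2.7566 rad/s.
V_P = V_A + ω_rod × AP, with AP = 0.06 m along the rod.
Components: V_Px = −rω sinθ − a·ω_rod·sinφ = -21.921 m/s;  V_Py = rω cosθ + a·ω_rod·cosφ = -0.18631 m/s.
|V_P| = √(V_Px² + V_Py²) = 21.922 m/s.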